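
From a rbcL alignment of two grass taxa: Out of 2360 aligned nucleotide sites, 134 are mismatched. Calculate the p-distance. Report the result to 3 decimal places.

p = 134/2360 = 0.056779… ≈ 0.057 (to 3 d.p.).

0.057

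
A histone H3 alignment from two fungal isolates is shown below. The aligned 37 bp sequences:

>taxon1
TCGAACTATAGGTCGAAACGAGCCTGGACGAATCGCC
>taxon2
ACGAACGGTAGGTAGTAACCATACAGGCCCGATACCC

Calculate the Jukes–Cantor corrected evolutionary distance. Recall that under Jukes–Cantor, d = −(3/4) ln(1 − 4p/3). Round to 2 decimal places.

The sequences differ at 14 of 37 sites, so p = 14/37 ≈ 0.378378.
d = −(3/4) ln(1 − 4p/3) = −0.75 ln(1 − 0.504504) = −0.75 ln(0.495496)
  = −0.75 × (-0.702196) = 0.526647 substitutions/site.

0.53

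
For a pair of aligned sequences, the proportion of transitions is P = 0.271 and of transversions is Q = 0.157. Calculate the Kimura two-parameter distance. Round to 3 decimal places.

0.695

Under the Kimura two-parameter model, d = −½ ln(1 − 2P − Q) − ¼ ln(1 − 2Q).
1 − 2P − Q = 0.301, giving −½ ln(0.301) = 0.600323.
1 − 2Q = 0.686, giving −¼ ln(0.686) = 0.094219.
d = 0.600323 + 0.094219 = 0.694542.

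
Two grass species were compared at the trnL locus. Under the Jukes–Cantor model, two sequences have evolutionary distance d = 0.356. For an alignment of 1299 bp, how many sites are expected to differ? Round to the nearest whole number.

368

Invert JC69: p = (3/4)(1 − e^(−4d/3)) = 0.75 × (1 − e^(-0.474667)) = 0.75 × (1 − 0.622092) = 0.283431.
Expected differing sites = pL ≈ 0.283431 × 1299 = 368.176869 ≈ 368.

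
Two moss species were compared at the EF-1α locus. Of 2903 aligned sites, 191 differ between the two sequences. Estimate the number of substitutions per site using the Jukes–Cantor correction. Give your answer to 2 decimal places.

0.07

p = 191/2903 ≈ 0.065794.
d = −(3/4) ln(1 − 4p/3) = −0.75 ln(1 − 0.087725) = −0.75 ln(0.912275)
  = −0.75 × (-0.091814) = 0.068861 substitutions/site.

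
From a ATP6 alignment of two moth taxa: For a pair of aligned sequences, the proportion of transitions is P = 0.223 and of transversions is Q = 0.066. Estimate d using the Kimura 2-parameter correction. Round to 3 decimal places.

0.394

Under the Kimura two-parameter model, d = −½ ln(1 − 2P − Q) − ¼ ln(1 − 2Q).
1 − 2P − Q = 0.488, giving −½ ln(0.488) = 0.358720.
1 − 2Q = 0.868, giving −¼ ln(0.868) = 0.035391.
d = 0.358720 + 0.035391 = 0.394111.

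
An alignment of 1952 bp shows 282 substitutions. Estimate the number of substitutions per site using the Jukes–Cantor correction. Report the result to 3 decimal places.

0.160

p = 282/1952 ≈ 0.144467.
d = −(3/4) ln(1 − 4p/3) = −0.75 ln(1 − 0.192623) = −0.75 ln(0.807377)
  = −0.75 × (-0.213965) = 0.160474 substitutions/site.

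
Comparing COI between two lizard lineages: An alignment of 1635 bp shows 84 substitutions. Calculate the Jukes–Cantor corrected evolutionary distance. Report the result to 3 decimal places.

p = 84/1635 ≈ 0.051376.
d = −(3/4) ln(1 − 4p/3) = −0.75 ln(1 − 0.068501) = −0.75 ln(0.931499)
  = −0.75 × (-0.070960) = 0.053220 substitutions/site.

0.053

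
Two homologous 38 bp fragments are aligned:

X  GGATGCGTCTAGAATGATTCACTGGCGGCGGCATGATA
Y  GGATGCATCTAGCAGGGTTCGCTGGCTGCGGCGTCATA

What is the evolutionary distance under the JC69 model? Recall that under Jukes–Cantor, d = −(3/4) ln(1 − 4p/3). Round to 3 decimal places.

The sequences differ at 8 of 38 sites (7, 13, 15, 17, 21, 27, 33, 35), so p = 8/38 ≈ 0.210526.
d = −(3/4) ln(1 − 4p/3) = −0.75 ln(1 − 0.280701) = −0.75 ln(0.719299)
  = −0.75 × (-0.329478) = 0.247109 substitutions/site.

0.247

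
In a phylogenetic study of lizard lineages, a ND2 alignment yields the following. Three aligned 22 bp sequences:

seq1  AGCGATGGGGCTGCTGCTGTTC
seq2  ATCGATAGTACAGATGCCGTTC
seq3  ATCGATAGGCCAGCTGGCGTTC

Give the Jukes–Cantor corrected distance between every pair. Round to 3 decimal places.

d(seq1,seq2) = 0.414, d(seq1,seq3) = 0.339, d(seq2,seq3) = 0.208

seq1–seq2: 7/22 sites differ → p ≈ 0.318182, d = −0.75 ln(1 − 0.424243) = 0.414052 ≈ 0.414.
seq1–seq3: 6/22 sites differ → p ≈ 0.272727, d = −0.75 ln(1 − 0.363636) = 0.338988 ≈ 0.339.
seq2–seq3: 4/22 sites differ → p ≈ 0.181818, d = −0.75 ln(1 − 0.242424) = 0.208224 ≈ 0.208.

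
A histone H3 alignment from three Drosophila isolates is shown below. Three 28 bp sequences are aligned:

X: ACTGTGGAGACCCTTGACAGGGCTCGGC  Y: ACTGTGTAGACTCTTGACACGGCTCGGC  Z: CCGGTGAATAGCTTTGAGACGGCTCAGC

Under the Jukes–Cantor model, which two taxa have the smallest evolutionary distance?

X–Y: 3/28 differ, p = 0.107, d = 0.116.
X–Z: 9/28 differ, p = 0.321, d = 0.420.
Y–Z: 9/28 differ, p = 0.321, d = 0.420.
The smallest distance is between X and Y.

X and Y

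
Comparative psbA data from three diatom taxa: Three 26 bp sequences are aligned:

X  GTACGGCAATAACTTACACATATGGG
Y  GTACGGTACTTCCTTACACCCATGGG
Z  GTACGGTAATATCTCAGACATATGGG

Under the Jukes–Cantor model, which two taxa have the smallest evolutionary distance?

X–Y: 6/26 differ, p = 0.231, d = 0.276.
X–Z: 4/26 differ, p = 0.154, d = 0.172.
Y–Z: 7/26 differ, p = 0.269, d = 0.334.
The smallest distance is between X and Z.

X and Z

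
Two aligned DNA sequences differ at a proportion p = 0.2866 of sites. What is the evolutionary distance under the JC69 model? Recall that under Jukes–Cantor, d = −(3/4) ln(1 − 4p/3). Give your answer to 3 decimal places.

0.361

d = −(3/4) ln(1 − 4p/3) = −0.75 ln(1 − 0.382133) = −0.75 ln(0.617867)
  = −0.75 × (-0.481482) = 0.361112 substitutions/site.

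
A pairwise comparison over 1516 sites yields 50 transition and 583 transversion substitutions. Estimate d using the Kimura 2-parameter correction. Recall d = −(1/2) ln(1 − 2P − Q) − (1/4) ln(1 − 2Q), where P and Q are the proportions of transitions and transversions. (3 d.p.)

0.666

P = 50/1516 ≈ 0.032982 and Q = 583/1516 ≈ 0.384565.
Under the Kimura two-parameter model, d = −½ ln(1 − 2P − Q) − ¼ ln(1 − 2Q).
1 − 2P − Q = 0.549471, giving −½ ln(0.549471) = 0.299400.
1 − 2Q = 0.23087, giving −¼ ln(0.23087) = 0.366475.
d = 0.299400 + 0.366475 = 0.665875.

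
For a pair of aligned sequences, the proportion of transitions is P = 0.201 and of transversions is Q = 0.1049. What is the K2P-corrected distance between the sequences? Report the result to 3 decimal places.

Under the Kimura two-parameter model, d = −½ ln(1 − 2P − Q) − ¼ ln(1 − 2Q).
1 − 2P − Q = 0.4931, giving −½ ln(0.4931) = 0.353522.
1 − 2Q = 0.7902, giving −¼ ln(0.7902) = 0.058867.
d = 0.353522 + 0.058867 = 0.412389.

0.412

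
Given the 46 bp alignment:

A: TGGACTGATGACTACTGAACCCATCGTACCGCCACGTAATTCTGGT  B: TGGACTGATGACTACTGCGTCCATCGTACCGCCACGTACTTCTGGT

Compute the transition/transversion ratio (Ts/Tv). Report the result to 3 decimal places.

1.000

Transitions are A↔G and C↔T; transversions are all other mismatches.
Transitions: 2. Transversions: 2.
R = 2/2 = 1.000.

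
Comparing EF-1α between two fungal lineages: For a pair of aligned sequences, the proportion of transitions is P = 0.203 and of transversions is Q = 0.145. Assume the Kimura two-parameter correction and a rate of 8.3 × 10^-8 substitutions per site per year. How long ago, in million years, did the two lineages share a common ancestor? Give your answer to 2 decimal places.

2.93

Under the Kimura two-parameter model, d = −½ ln(1 − 2P − Q) − ¼ ln(1 − 2Q).
1 − 2P − Q = 0.449, giving −½ ln(0.449) = 0.400366.
1 − 2Q = 0.71, giving −¼ ln(0.71) = 0.085623.
d = 0.400366 + 0.085623 = 0.485989.
Under a molecular clock d = 2μt, so t = d/(2μ) = 0.485989 / (2 × 8.3 × 10^-8) = 2.93 million years.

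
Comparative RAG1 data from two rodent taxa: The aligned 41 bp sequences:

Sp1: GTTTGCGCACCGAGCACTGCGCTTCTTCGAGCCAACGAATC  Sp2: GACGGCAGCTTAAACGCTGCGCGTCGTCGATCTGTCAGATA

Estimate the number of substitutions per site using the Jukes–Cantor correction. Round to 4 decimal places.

0.7882

The sequences differ at 20 of 41 sites, so p = 20/41 ≈ 0.487805.
d = −(3/4) ln(1 − 4p/3) = −0.75 ln(1 − 0.650407) = −0.75 ln(0.349593)
  = −0.75 × (-1.050986) = 0.788240 substitutions/site.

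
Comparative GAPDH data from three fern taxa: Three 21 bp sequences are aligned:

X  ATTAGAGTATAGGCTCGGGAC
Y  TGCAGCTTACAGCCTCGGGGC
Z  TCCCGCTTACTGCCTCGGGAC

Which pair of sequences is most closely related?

Y and Z

X–Y: 8/21 differ, p = 0.381, d = 0.532.
X–Z: 9/21 differ, p = 0.429, d = 0.635.
Y–Z: 4/21 differ, p = 0.190, d = 0.220.
The smallest distance is between Y and Z.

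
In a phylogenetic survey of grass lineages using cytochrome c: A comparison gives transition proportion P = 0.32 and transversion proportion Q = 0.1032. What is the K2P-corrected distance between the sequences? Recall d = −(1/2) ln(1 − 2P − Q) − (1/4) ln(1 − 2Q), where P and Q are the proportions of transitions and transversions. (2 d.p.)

Under the Kimura two-parameter model, d = −½ ln(1 − 2P − Q) − ¼ ln(1 − 2Q).
1 − 2P − Q = 0.2568, giving −½ ln(0.2568) = 0.679729.
1 − 2Q = 0.7936, giving −¼ ln(0.7936) = 0.057794.
d = 0.679729 + 0.057794 = 0.737523.

0.74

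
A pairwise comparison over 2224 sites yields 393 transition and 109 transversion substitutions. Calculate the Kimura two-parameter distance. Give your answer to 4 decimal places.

P = 393/2224 ≈ 0.176709 and Q = 109/2224 ≈ 0.049011.
Under the Kimura two-parameter model, d = −½ ln(1 − 2P − Q) − ¼ ln(1 − 2Q).
1 − 2P − Q = 0.597571, giving −½ ln(0.597571) = 0.257441.
1 − 2Q = 0.901978, giving −¼ ln(0.901978) = 0.025791.
d = 0.257441 + 0.025791 = 0.283232.

0.2832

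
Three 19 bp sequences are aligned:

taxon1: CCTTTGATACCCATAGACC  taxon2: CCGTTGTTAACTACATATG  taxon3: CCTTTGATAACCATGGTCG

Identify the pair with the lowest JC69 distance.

taxon1–taxon2: 8/19 differ, p = 0.421, d = 0.618.
taxon1–taxon3: 4/19 differ, p = 0.211, d = 0.247.
taxon2–taxon3: 8/19 differ, p = 0.421, d = 0.618.
The smallest distance is between taxon1 and taxon3.

taxon1 and taxon3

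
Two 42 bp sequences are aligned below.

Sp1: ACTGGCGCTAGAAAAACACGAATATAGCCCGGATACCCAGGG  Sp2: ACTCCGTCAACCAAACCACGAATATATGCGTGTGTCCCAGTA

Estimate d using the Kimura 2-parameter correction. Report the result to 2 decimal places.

0.64

Of 42 sites, 1 differences are transitions and 16 are transversions, so P = 1/42 ≈ 0.02381 and Q = 16/42 ≈ 0.380952.
Under the Kimura two-parameter model, d = −½ ln(1 − 2P − Q) − ¼ ln(1 − 2Q).
1 − 2P − Q = 0.571428, giving −½ ln(0.571428) = 0.279808.
1 − 2Q = 0.238096, giving −¼ ln(0.238096) = 0.358770.
d = 0.279808 + 0.358770 = 0.638578.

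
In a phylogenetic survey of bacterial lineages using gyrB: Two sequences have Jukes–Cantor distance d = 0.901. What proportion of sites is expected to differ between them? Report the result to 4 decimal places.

0.5244

p = (3/4)(1 − e^(−4d/3)) = 0.75 × (1 − e^(-1.201333)) = 0.75 × (1 − 0.300793) = 0.524405.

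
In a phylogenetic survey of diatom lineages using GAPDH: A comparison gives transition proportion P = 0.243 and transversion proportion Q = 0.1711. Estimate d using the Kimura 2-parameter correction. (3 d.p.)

0.640

Under the Kimura two-parameter model, d = −½ ln(1 − 2P − Q) − ¼ ln(1 − 2Q).
1 − 2P − Q = 0.3429, giving −½ ln(0.3429) = 0.535158.
1 − 2Q = 0.6578, giving −¼ ln(0.6578) = 0.104714.
d = 0.535158 + 0.104714 = 0.639872.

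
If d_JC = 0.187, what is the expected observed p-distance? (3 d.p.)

0.166

p = (3/4)(1 − e^(−4d/3)) = 0.75 × (1 − e^(-0.249333)) = 0.75 × (1 − 0.779320) = 0.165510.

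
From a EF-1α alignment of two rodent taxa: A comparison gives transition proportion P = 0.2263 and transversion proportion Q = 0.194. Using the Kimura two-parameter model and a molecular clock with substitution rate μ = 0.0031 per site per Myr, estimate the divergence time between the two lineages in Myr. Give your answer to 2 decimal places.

Under the Kimura two-parameter model, d = −½ ln(1 − 2P − Q) − ¼ ln(1 − 2Q).
1 − 2P − Q = 0.3534, giving −½ ln(0.3534) = 0.520077.
1 − 2Q = 0.612, giving −¼ ln(0.612) = 0.122756.
d = 0.520077 + 0.122756 = 0.642833.
Under a molecular clock d = 2μt, so t = d/(2μ) = 0.642833 / (2 × 0.0031) = 103.68 Myr.

103.68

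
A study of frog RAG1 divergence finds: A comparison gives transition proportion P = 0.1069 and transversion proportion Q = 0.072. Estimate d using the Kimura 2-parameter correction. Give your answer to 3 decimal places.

Under the Kimura two-parameter model, d = −½ ln(1 − 2P − Q) − ¼ ln(1 − 2Q).
1 − 2P − Q = 0.7142, giving −½ ln(0.7142) = 0.168296.
1 − 2Q = 0.856, giving −¼ ln(0.856) = 0.038871.
d = 0.168296 + 0.038871 = 0.207167.

0.207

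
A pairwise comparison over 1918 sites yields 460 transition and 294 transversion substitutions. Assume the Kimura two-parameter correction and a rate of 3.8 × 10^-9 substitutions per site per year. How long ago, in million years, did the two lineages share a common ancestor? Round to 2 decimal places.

P = 460/1918 ≈ 0.239833 and Q = 294/1918 ≈ 0.153285.
Under the Kimura two-parameter model, d = −½ ln(1 − 2P − Q) − ¼ ln(1 − 2Q).
1 − 2P − Q = 0.367049, giving −½ ln(0.367049) = 0.501130.
1 − 2Q = 0.69343, giving −¼ ln(0.69343) = 0.091526.
d = 0.501130 + 0.091526 = 0.592656.
Under a molecular clock d = 2μt, so t = d/(2μ) = 0.592656 / (2 × 3.8 × 10^-9) = 77.98 million years.

77.98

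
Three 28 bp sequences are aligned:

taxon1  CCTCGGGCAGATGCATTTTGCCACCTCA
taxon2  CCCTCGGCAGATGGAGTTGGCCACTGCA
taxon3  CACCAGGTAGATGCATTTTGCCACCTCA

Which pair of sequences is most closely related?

taxon1 and taxon3

taxon1–taxon2: 8/28 differ, p = 0.286, d = 0.360.
taxon1–taxon3: 4/28 differ, p = 0.143, d = 0.158.
taxon2–taxon3: 9/28 differ, p = 0.321, d = 0.420.
The smallest distance is between taxon1 and taxon3.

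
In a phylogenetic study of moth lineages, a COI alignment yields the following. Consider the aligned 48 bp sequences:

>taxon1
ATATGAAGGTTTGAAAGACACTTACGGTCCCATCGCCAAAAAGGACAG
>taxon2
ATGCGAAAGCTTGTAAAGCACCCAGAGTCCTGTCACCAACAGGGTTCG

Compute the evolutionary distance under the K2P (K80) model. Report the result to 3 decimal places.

Of 48 sites, 14 differences are transitions and 5 are transversions, so P = 14/48 ≈ 0.291667 and Q = 5/48 ≈ 0.104167.
Under the Kimura two-parameter model, d = −½ ln(1 − 2P − Q) − ¼ ln(1 − 2Q).
1 − 2P − Q = 0.312499, giving −½ ln(0.312499) = 0.581577.
1 − 2Q = 0.791666, giving −¼ ln(0.791666) = 0.058404.
d = 0.581577 + 0.058404 = 0.639981.

0.640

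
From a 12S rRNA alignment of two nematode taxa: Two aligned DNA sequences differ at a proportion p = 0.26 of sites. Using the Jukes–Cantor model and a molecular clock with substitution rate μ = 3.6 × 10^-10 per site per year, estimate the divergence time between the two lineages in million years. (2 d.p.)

d = −(3/4) ln(1 − 4p/3) = −0.75 ln(1 − 0.346667) = −0.75 ln(0.653333)
  = −0.75 × (-0.425668) = 0.319251 substitutions/site.
Under a molecular clock d = 2μt, so t = d/(2μ) = 0.319251 / (2 × 3.6 × 10^-10) = 443.40 million years.

443.40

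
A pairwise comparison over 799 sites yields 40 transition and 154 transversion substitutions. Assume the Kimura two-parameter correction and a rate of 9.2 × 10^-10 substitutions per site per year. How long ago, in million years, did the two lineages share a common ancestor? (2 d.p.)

160.32

P = 40/799 ≈ 0.050063 and Q = 154/799 ≈ 0.192741.
Under the Kimura two-parameter model, d = −½ ln(1 − 2P − Q) − ¼ ln(1 − 2Q).
1 − 2P − Q = 0.707133, giving −½ ln(0.707133) = 0.173268.
1 − 2Q = 0.614518, giving −¼ ln(0.614518) = 0.121729.
d = 0.173268 + 0.121729 = 0.294997.
Under a molecular clock d = 2μt, so t = d/(2μ) = 0.294997 / (2 × 9.2 × 10^-10) = 160.32 million years.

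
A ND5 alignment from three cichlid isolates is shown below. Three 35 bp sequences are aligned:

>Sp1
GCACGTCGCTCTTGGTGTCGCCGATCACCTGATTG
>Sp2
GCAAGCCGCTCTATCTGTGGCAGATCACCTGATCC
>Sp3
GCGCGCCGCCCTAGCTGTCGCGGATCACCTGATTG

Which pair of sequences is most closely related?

Sp1–Sp2: 9/35 differ, p = 0.257, d = 0.315.
Sp1–Sp3: 6/35 differ, p = 0.171, d = 0.195.
Sp2–Sp3: 8/35 differ, p = 0.229, d = 0.273.
The smallest distance is between Sp1 and Sp3.

Sp1 and Sp3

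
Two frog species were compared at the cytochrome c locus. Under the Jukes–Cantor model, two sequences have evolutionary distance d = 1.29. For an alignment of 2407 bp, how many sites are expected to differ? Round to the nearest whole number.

Invert JC69: p = (3/4)(1 − e^(−4d/3)) = 0.75 × (1 − e^(-1.72)) = 0.75 × (1 − 0.179066) = 0.615701.
Expected differing sites = pL ≈ 0.615701 × 2407 = 1481.992307 ≈ 1482.

1482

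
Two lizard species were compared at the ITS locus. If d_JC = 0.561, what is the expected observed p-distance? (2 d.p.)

0.40

p = (3/4)(1 − e^(−4d/3)) = 0.75 × (1 − e^(-0.748)) = 0.75 × (1 − 0.473312) = 0.395016.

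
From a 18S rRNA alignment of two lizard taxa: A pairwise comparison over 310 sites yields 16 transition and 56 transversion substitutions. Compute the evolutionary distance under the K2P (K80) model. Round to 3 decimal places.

0.279

P = 16/310 ≈ 0.051613 and Q = 56/310 ≈ 0.180645.
Under the Kimura two-parameter model, d = −½ ln(1 − 2P − Q) − ¼ ln(1 − 2Q).
1 − 2P − Q = 0.716129, giving −½ ln(0.716129) = 0.166947.
1 − 2Q = 0.63871, giving −¼ ln(0.63871) = 0.112076.
d = 0.166947 + 0.112076 = 0.279023.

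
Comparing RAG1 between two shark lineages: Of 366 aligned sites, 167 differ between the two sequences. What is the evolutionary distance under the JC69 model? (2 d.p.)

p = 167/366 ≈ 0.456284.
d = −(3/4) ln(1 − 4p/3) = −0.75 ln(1 − 0.608379) = −0.75 ln(0.391621)
  = −0.75 × (-0.937461) = 0.703096 substitutions/site.

0.70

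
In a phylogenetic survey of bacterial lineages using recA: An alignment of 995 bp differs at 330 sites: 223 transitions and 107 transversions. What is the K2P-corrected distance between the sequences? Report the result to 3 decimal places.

P = 223/995 ≈ 0.224121 and Q = 107/995 ≈ 0.107538.
Under the Kimura two-parameter model, d = −½ ln(1 − 2P − Q) − ¼ ln(1 − 2Q).
1 − 2P − Q = 0.44422, giving −½ ln(0.44422) = 0.405718.
1 − 2Q = 0.784924, giving −¼ ln(0.784924) = 0.060542.
d = 0.405718 + 0.060542 = 0.466260.

0.466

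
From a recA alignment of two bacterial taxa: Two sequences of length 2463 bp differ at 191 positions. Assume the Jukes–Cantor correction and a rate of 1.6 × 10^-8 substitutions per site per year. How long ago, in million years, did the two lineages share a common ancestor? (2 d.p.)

p = 191/2463 ≈ 0.077548.
d = −(3/4) ln(1 − 4p/3) = −0.75 ln(1 − 0.103397) = −0.75 ln(0.896603)
  = −0.75 × (-0.109142) = 0.081857 substitutions/site.
Under a molecular clock d = 2μt, so t = d/(2μ) = 0.081857 / (2 × 1.6 × 10^-8) = 2.56 million years.

2.56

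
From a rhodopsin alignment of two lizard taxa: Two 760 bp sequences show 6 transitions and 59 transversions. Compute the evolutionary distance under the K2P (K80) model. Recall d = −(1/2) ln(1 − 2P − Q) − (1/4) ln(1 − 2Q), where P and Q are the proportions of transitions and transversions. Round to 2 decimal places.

P = 6/760 ≈ 0.007895 and Q = 59/760 ≈ 0.077632.
Under the Kimura two-parameter model, d = −½ ln(1 − 2P − Q) − ¼ ln(1 − 2Q).
1 − 2P − Q = 0.906578, giving −½ ln(0.906578) = 0.049039.
1 − 2Q = 0.844736, giving −¼ ln(0.844736) = 0.042183.
d = 0.049039 + 0.042183 = 0.091222.

0.09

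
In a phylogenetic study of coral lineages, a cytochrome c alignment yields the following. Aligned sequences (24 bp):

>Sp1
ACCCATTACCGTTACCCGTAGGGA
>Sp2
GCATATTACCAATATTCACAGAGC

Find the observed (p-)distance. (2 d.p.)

The sequences differ at 11 of 24 positions.
p = 11/24 = 0.458333… ≈ 0.46 (to 2 d.p.).

0.46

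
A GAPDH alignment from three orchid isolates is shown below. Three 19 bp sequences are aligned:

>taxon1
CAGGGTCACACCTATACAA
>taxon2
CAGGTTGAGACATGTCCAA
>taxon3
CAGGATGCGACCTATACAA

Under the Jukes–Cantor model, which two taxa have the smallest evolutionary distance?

taxon1 and taxon3

taxon1–taxon2: 6/19 differ, p = 0.316, d = 0.410.
taxon1–taxon3: 4/19 differ, p = 0.211, d = 0.247.
taxon2–taxon3: 5/19 differ, p = 0.263, d = 0.324.
The smallest distance is between taxon1 and taxon3.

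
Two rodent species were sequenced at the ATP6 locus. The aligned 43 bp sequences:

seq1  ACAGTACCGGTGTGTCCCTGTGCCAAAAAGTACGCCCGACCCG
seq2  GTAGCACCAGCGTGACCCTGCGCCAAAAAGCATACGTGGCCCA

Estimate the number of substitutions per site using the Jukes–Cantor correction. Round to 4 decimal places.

The sequences differ at 14 of 43 sites, so p = 14/43 ≈ 0.325581.
d = −(3/4) ln(1 − 4p/3) = −0.75 ln(1 − 0.434108) = −0.75 ln(0.565892)
  = −0.75 × (-0.569352) = 0.427014 substitutions/site.

0.4270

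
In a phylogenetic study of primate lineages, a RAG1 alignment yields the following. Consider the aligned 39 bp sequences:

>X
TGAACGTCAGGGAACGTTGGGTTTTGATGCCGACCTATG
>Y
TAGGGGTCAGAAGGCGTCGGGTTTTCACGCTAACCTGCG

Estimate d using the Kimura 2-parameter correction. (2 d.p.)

Of 39 sites, 13 differences are transitions and 2 are transversions, so P = 13/39 ≈ 0.333333 and Q = 2/39 ≈ 0.051282.
Under the Kimura two-parameter model, d = −½ ln(1 − 2P − Q) − ¼ ln(1 − 2Q).
1 − 2P − Q = 0.282052, giving −½ ln(0.282052) = 0.632832.
1 − 2Q = 0.897436, giving −¼ ln(0.897436) = 0.027053.
d = 0.632832 + 0.027053 = 0.659885.

0.66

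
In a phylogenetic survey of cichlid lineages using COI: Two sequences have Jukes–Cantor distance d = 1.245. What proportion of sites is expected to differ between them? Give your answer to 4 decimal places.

0.6074

p = (3/4)(1 − e^(−4d/3)) = 0.75 × (1 − e^(-1.66)) = 0.75 × (1 − 0.190139) = 0.607396.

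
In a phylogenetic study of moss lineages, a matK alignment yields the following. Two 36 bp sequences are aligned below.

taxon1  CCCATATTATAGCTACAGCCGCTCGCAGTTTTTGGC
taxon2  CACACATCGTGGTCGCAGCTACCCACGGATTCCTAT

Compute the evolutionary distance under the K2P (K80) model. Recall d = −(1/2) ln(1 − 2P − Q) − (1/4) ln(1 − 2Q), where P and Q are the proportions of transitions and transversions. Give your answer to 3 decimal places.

Of 36 sites, 16 differences are transitions and 3 are transversions, so P = 16/36 ≈ 0.444444 and Q = 3/36 ≈ 0.083333.
Under the Kimura two-parameter model, d = −½ ln(1 − 2P − Q) − ¼ ln(1 − 2Q).
1 − 2P − Q = 0.027779, giving −½ ln(0.027779) = 1.791737.
1 − 2Q = 0.833334, giving −¼ ln(0.833334) = 0.045580.
d = 1.791737 + 0.045580 = 1.837317.

1.837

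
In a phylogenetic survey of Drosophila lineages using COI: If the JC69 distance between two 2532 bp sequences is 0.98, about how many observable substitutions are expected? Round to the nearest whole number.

Invert JC69: p = (3/4)(1 − e^(−4d/3)) = 0.75 × (1 − e^(-1.306667)) = 0.75 × (1 − 0.270721) = 0.546959.
Expected differing sites = pL ≈ 0.546959 × 2532 = 1384.900188 ≈ 1385.

1385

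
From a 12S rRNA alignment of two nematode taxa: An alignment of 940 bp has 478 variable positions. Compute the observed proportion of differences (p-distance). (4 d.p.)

p = 478/940 = 0.508510… ≈ 0.5085 (to 4 d.p.).

0.5085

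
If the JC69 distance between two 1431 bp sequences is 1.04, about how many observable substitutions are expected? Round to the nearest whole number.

Invert JC69: p = (3/4)(1 − e^(−4d/3)) = 0.75 × (1 − e^(-1.386667)) = 0.75 × (1 − 0.249907) = 0.562570.
Expected differing sites = pL ≈ 0.562570 × 1431 = 805.03767 ≈ 805.

805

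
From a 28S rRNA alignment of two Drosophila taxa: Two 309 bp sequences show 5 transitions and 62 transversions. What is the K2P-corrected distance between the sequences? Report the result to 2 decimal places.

0.26

P = 5/309 ≈ 0.016181 and Q = 62/309 ≈ 0.200647.
Under the Kimura two-parameter model, d = −½ ln(1 − 2P − Q) − ¼ ln(1 − 2Q).
1 − 2P − Q = 0.766991, giving −½ ln(0.766991) = 0.132640.
1 − 2Q = 0.598706, giving −¼ ln(0.598706) = 0.128246.
d = 0.132640 + 0.128246 = 0.260886.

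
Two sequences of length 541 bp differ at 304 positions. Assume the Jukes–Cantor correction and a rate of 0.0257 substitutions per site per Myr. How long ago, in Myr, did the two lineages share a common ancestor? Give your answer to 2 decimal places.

20.18

p = 304/541 ≈ 0.561922.
d = −(3/4) ln(1 − 4p/3) = −0.75 ln(1 − 0.749229) = −0.75 ln(0.250771)
  = −0.75 × (-1.383215) = 1.037411 substitutions/site.
Under a molecular clock d = 2μt, so t = d/(2μ) = 1.037411 / (2 × 0.0257) = 20.18 Myr.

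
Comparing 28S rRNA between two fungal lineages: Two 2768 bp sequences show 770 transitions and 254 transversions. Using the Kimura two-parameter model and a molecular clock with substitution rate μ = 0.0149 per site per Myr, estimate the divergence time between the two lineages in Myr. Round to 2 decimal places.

P = 770/2768 ≈ 0.278179 and Q = 254/2768 ≈ 0.091763.
Under the Kimura two-parameter model, d = −½ ln(1 − 2P − Q) − ¼ ln(1 − 2Q).
1 − 2P − Q = 0.351879, giving −½ ln(0.351879) = 0.522234.
1 − 2Q = 0.816474, giving −¼ ln(0.816474) = 0.050690.
d = 0.522234 + 0.050690 = 0.572924.
Under a molecular clock d = 2μt, so t = d/(2μ) = 0.572924 / (2 × 0.0149) = 19.23 Myr.

19.23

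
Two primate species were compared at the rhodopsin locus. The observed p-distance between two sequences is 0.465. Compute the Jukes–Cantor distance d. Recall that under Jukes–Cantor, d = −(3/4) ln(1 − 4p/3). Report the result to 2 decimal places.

d = −(3/4) ln(1 − 4p/3) = −0.75 ln(1 − 0.62) = −0.75 ln(0.38)
  = −0.75 × (-0.967584) = 0.725688 substitutions/site.

0.73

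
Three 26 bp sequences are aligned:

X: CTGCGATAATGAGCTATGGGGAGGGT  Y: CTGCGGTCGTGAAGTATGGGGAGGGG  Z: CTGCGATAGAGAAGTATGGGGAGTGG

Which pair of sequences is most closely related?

X–Y: 6/26 differ, p = 0.231, d = 0.276.
X–Z: 6/26 differ, p = 0.231, d = 0.276.
Y–Z: 4/26 differ, p = 0.154, d = 0.172.
The smallest distance is between Y and Z.

Y and Z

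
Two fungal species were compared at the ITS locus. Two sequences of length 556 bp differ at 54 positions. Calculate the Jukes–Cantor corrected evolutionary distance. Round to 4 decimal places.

p = 54/556 ≈ 0.097122.
d = −(3/4) ln(1 − 4p/3) = −0.75 ln(1 − 0.129496) = −0.75 ln(0.870504)
  = −0.75 × (-0.138683) = 0.104012 substitutions/site.

0.1040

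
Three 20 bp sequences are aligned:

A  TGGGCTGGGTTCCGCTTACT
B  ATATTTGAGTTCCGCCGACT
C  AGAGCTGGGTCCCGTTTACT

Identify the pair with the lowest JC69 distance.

A–B: 8/20 differ, p = 0.400, d = 0.572.
A–C: 4/20 differ, p = 0.200, d = 0.233.
B–C: 8/20 differ, p = 0.400, d = 0.572.
The smallest distance is between A and C.

A and C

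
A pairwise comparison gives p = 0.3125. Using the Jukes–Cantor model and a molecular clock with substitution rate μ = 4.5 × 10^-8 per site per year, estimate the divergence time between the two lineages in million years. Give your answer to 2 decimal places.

4.49

d = −(3/4) ln(1 − 4p/3) = −0.75 ln(1 − 0.416667) = −0.75 ln(0.583333)
  = −0.75 × (-0.538997) = 0.404248 substitutions/site.
Under a molecular clock d = 2μt, so t = d/(2μ) = 0.404248 / (2 × 4.5 × 10^-8) = 4.49 million years.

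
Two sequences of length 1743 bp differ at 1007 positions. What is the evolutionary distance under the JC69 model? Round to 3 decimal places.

p = 1007/1743 ≈ 0.57774.
d = −(3/4) ln(1 − 4p/3) = −0.75 ln(1 − 0.77032) = −0.75 ln(0.22968)
  = −0.75 × (-1.471068) = 1.103301 substitutions/site.

1.103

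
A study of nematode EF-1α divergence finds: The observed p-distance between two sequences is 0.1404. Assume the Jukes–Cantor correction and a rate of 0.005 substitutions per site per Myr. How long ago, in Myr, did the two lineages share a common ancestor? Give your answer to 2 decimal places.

d = −(3/4) ln(1 − 4p/3) = −0.75 ln(1 − 0.1872) = −0.75 ln(0.8128)
  = −0.75 × (-0.207270) = 0.155453 substitutions/site.
Under a molecular clock d = 2μt, so t = d/(2μ) = 0.155453 / (2 × 0.005) = 15.55 Myr.

15.55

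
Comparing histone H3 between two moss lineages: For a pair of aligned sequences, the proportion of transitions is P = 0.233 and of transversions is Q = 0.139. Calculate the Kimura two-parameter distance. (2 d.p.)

0.55

Under the Kimura two-parameter model, d = −½ ln(1 − 2P − Q) − ¼ ln(1 − 2Q).
1 − 2P − Q = 0.395, giving −½ ln(0.395) = 0.464435.
1 − 2Q = 0.722, giving −¼ ln(0.722) = 0.081433.
d = 0.464435 + 0.081433 = 0.545868.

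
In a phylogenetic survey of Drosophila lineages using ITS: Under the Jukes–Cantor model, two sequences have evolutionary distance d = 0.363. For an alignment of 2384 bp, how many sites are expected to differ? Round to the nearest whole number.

686

Invert JC69: p = (3/4)(1 − e^(−4d/3)) = 0.75 × (1 − e^(-0.484)) = 0.75 × (1 − 0.616313) = 0.287765.
Expected differing sites = pL ≈ 0.287765 × 2384 = 686.03176 ≈ 686.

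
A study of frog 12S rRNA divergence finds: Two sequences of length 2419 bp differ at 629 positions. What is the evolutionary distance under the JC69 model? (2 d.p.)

0.32

p = 629/2419 ≈ 0.260025.
d = −(3/4) ln(1 − 4p/3) = −0.75 ln(1 − 0.3467) = −0.75 ln(0.6533)
  = −0.75 × (-0.425719) = 0.319289 substitutions/site.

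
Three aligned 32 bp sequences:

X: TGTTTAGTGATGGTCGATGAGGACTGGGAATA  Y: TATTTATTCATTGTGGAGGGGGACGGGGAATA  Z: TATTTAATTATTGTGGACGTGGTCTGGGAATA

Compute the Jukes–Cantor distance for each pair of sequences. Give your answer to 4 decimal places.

d(X,Y) = 0.3041, d(X,Z) = 0.3041, d(Y,Z) = 0.2158

X–Y: 8/32 sites differ → p = 0.25, d = −0.75 ln(1 − 0.333333) = 0.304098 ≈ 0.3041.
X–Z: 8/32 sites differ → p = 0.25, d = −0.75 ln(1 − 0.333333) = 0.304098 ≈ 0.3041.
Y–Z: 6/32 sites differ → p = 0.1875, d = −0.75 ln(1 − 0.25) = 0.215762 ≈ 0.2158.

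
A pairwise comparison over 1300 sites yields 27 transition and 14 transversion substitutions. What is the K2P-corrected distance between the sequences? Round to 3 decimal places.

0.032

P = 27/1300 ≈ 0.020769 and Q = 14/1300 ≈ 0.010769.
Under the Kimura two-parameter model, d = −½ ln(1 − 2P − Q) − ¼ ln(1 − 2Q).
1 − 2P − Q = 0.947693, giving −½ ln(0.947693) = 0.026862.
1 − 2Q = 0.978462, giving −¼ ln(0.978462) = 0.005443.
d = 0.026862 + 0.005443 = 0.032305.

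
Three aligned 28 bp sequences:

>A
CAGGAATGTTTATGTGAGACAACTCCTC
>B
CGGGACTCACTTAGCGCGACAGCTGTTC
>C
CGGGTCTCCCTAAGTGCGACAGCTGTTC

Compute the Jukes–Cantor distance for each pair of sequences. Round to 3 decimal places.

A–B: 12/28 sites differ → p ≈ 0.428571, d = −0.75 ln(1 − 0.571428) = 0.635472 ≈ 0.635.
A–C: 11/28 sites differ → p ≈ 0.392857, d = −0.75 ln(1 − 0.523809) = 0.556452 ≈ 0.556.
B–C: 4/28 sites differ → p ≈ 0.142857, d = −0.75 ln(1 − 0.190476) = 0.158482 ≈ 0.158.

d(A,B) = 0.635, d(A,C) = 0.556, d(B,C) = 0.158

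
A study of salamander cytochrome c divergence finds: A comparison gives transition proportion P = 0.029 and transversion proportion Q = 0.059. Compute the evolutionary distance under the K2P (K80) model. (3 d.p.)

0.094

Under the Kimura two-parameter model, d = −½ ln(1 − 2P − Q) − ¼ ln(1 − 2Q).
1 − 2P − Q = 0.883, giving −½ ln(0.883) = 0.062215.
1 − 2Q = 0.882, giving −¼ ln(0.882) = 0.031391.
d = 0.062215 + 0.031391 = 0.093606.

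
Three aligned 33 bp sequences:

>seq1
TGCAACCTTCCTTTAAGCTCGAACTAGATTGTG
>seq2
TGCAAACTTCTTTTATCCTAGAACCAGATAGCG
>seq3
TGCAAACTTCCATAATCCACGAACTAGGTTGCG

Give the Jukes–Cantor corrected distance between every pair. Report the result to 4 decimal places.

d(seq1,seq2) = 0.2928, d(seq1,seq3) = 0.2928, d(seq2,seq3) = 0.2928

seq1–seq2: 8/33 sites differ → p ≈ 0.242424, d = −0.75 ln(1 − 0.323232) = 0.292820 ≈ 0.2928.
seq1–seq3: 8/33 sites differ → p ≈ 0.242424, d = −0.75 ln(1 − 0.323232) = 0.292820 ≈ 0.2928.
seq2–seq3: 8/33 sites differ → p ≈ 0.242424, d = −0.75 ln(1 − 0.323232) = 0.292820 ≈ 0.2928.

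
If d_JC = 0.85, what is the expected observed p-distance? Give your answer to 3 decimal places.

0.509

p = (3/4)(1 − e^(−4d/3)) = 0.75 × (1 − e^(-1.133333)) = 0.75 × (1 − 0.321958) = 0.508532.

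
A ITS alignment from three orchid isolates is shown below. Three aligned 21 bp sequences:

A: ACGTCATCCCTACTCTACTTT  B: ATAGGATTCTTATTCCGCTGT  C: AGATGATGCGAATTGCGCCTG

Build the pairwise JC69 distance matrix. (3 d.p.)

d(A,B) = 0.756, d(A,C) = 1.076, d(B,C) = 0.635

A–B: 10/21 sites differ → p ≈ 0.47619, d = −0.75 ln(1 − 0.63492) = 0.755729 ≈ 0.756.
A–C: 12/21 sites differ → p ≈ 0.571429, d = −0.75 ln(1 − 0.761905) = 1.076314 ≈ 1.076.
B–C: 9/21 sites differ → p ≈ 0.428571, d = −0.75 ln(1 − 0.571428) = 0.635472 ≈ 0.635.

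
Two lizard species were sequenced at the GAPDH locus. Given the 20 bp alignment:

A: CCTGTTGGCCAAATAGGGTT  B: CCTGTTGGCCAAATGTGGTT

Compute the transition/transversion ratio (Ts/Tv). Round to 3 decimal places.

Transitions are A↔G and C↔T; transversions are all other mismatches.
Transitions: 1. Transversions: 1.
R = 1/1 = 1.000.

1.000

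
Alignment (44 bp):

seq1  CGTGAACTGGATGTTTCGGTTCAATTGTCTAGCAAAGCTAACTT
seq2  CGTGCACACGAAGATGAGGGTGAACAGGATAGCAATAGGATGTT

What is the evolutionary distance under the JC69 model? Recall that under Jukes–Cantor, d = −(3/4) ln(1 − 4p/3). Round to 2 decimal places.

0.64

The sequences differ at 19 of 44 sites, so p = 19/44 ≈ 0.431818.
d = −(3/4) ln(1 − 4p/3) = −0.75 ln(1 − 0.575757) = −0.75 ln(0.424243)
  = −0.75 × (-0.857449) = 0.643087 substitutions/site.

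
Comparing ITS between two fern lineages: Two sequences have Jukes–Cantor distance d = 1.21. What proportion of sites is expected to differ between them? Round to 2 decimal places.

p = (3/4)(1 − e^(−4d/3)) = 0.75 × (1 − e^(-1.613333)) = 0.75 × (1 − 0.199222) = 0.600584.

0.60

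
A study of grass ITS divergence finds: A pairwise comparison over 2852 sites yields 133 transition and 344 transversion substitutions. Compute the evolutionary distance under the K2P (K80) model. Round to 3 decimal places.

P = 133/2852 ≈ 0.046634 and Q = 344/2852 ≈ 0.120617.
Under the Kimura two-parameter model, d = −½ ln(1 − 2P − Q) − ¼ ln(1 − 2Q).
1 − 2P − Q = 0.786115, giving −½ ln(0.786115) = 0.120326.
1 − 2Q = 0.758766, giving −¼ ln(0.758766) = 0.069015.
d = 0.120326 + 0.069015 = 0.189341.

0.189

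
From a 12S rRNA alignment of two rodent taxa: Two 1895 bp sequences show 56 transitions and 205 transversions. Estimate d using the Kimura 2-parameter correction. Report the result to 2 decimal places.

P = 56/1895 ≈ 0.029551 and Q = 205/1895 ≈ 0.108179.
Under the Kimura two-parameter model, d = −½ ln(1 − 2P − Q) − ¼ ln(1 − 2Q).
1 − 2P − Q = 0.832719, giving −½ ln(0.832719) = 0.091530.
1 − 2Q = 0.783642, giving −¼ ln(0.783642) = 0.060951.
d = 0.091530 + 0.060951 = 0.152481.

0.15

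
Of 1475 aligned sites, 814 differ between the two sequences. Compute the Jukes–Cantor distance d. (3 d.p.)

p = 814/1475 ≈ 0.551864.
d = −(3/4) ln(1 − 4p/3) = −0.75 ln(1 − 0.735819) = −0.75 ln(0.264181)
  = −0.75 × (-1.331121) = 0.998341 substitutions/site.

0.998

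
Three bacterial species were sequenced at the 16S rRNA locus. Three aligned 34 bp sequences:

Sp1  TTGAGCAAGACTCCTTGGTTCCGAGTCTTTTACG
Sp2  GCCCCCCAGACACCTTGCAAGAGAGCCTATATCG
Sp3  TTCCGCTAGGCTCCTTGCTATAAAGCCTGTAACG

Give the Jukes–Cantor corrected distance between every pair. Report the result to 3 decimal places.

Sp1–Sp2: 16/34 sites differ → p ≈ 0.470588, d = −0.75 ln(1 − 0.627451) = 0.740540 ≈ 0.741.
Sp1–Sp3: 12/34 sites differ → p ≈ 0.352941, d = −0.75 ln(1 − 0.470588) = 0.476991 ≈ 0.477.
Sp2–Sp3: 11/34 sites differ → p ≈ 0.323529, d = −0.75 ln(1 − 0.431372) = 0.423397 ≈ 0.423.

d(Sp1,Sp2) = 0.741, d(Sp1,Sp3) = 0.477, d(Sp2,Sp3) = 0.423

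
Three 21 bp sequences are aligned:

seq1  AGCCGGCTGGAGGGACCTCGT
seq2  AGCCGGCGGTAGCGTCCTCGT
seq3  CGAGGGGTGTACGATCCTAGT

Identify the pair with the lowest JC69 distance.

seq1 and seq2

seq1–seq2: 4/21 differ, p = 0.190, d = 0.220.
seq1–seq3: 9/21 differ, p = 0.429, d = 0.635.
seq2–seq3: 9/21 differ, p = 0.429, d = 0.635.
The smallest distance is between seq1 and seq2.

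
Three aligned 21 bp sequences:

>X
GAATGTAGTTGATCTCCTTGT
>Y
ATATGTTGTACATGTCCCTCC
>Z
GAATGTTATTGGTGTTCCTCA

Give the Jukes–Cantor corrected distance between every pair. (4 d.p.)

d(X,Y) = 0.6355, d(X,Z) = 0.5319, d(Y,Z) = 0.5319

X–Y: 9/21 sites differ → p ≈ 0.428571, d = −0.75 ln(1 − 0.571428) = 0.635472 ≈ 0.6355.
X–Z: 8/21 sites differ → p ≈ 0.380952, d = −0.75 ln(1 − 0.507936) = 0.531860 ≈ 0.5319.
Y–Z: 8/21 sites differ → p ≈ 0.380952, d = −0.75 ln(1 − 0.507936) = 0.531860 ≈ 0.5319.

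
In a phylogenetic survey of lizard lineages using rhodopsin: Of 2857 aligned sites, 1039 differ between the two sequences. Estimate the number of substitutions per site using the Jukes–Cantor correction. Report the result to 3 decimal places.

p = 1039/2857 ≈ 0.363668.
d = −(3/4) ln(1 − 4p/3) = −0.75 ln(1 − 0.484891) = −0.75 ln(0.515109)
  = −0.75 × (-0.663377) = 0.497533 substitutions/site.

0.498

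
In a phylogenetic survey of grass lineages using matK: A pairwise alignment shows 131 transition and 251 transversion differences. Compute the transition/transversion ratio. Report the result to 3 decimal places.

R = 131/251 = 0.521912… ≈ 0.522 (to 3 d.p.).

0.522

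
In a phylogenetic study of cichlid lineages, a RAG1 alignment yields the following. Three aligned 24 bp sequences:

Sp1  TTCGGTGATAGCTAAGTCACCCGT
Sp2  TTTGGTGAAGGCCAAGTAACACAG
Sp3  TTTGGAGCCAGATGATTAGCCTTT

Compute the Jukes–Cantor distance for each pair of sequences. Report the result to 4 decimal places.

d(Sp1,Sp2) = 0.4408, d(Sp1,Sp3) = 0.7083, d(Sp2,Sp3) = 0.9607

Sp1–Sp2: 8/24 sites differ → p ≈ 0.333333, d = −0.75 ln(1 − 0.444444) = 0.440839 ≈ 0.4408.
Sp1–Sp3: 11/24 sites differ → p ≈ 0.458333, d = −0.75 ln(1 − 0.611111) = 0.708346 ≈ 0.7083.
Sp2–Sp3: 13/24 sites differ → p ≈ 0.541667, d = −0.75 ln(1 − 0.722223) = 0.960702 ≈ 0.9607.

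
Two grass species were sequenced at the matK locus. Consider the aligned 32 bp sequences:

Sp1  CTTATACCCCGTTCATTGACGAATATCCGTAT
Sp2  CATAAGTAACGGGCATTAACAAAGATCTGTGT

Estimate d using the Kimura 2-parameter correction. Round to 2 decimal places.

Of 32 sites, 6 differences are transitions and 7 are transversions, so P = 6/32 = 0.1875 and Q = 7/32 = 0.21875.
Under the Kimura two-parameter model, d = −½ ln(1 − 2P − Q) − ¼ ln(1 − 2Q).
1 − 2P − Q = 0.40625, giving −½ ln(0.40625) = 0.450393.
1 − 2Q = 0.5625, giving −¼ ln(0.5625) = 0.143841.
d = 0.450393 + 0.143841 = 0.594234.

0.59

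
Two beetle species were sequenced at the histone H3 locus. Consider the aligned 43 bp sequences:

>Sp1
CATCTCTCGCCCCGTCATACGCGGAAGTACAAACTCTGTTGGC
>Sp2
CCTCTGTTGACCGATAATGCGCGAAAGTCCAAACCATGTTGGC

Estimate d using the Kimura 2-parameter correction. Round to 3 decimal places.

Of 43 sites, 5 differences are transitions and 7 are transversions, so P = 5/43 ≈ 0.116279 and Q = 7/43 ≈ 0.162791.
Under the Kimura two-parameter model, d = −½ ln(1 − 2P − Q) − ¼ ln(1 − 2Q).
1 − 2P − Q = 0.604651, giving −½ ln(0.604651) = 0.251552.
1 − 2Q = 0.674418, giving −¼ ln(0.674418) = 0.098476.
d = 0.251552 + 0.098476 = 0.350028.

0.350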